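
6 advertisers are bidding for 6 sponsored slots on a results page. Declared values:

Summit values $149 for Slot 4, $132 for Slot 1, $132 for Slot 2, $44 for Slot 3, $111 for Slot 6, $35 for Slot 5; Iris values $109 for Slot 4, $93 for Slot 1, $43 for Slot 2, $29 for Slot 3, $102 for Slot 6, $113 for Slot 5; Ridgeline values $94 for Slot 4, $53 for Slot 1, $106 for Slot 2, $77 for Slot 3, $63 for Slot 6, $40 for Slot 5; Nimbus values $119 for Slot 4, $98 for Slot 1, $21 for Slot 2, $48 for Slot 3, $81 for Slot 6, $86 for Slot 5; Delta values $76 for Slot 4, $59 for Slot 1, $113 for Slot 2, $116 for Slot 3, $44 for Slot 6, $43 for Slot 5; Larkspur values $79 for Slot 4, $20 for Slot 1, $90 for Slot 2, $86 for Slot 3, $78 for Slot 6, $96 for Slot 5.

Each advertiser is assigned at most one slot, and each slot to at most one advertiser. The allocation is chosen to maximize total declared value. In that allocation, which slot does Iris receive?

Iris receives Slot 6.

Optimal: Summit→Slot 1 ($132), Iris→Slot 6 ($102), Ridgeline→Slot 2 ($106), Nimbus→Slot 4 ($119), Delta→Slot 3 ($116), Larkspur→Slot 5 ($96) — total 132+102+106+119+116+96 = $671.
Row-greedy (each advertiser in turn takes its best remaining slot) gives $660, worse by 11.
Next-best assignment: Summit→Slot 4, Iris→Slot 6, Ridgeline→Slot 2, Nimbus→Slot 1, Delta→Slot 3, Larkspur→Slot 5 = $667.
Checked against all permutations: $671 is optimal.
Iris's own top slot is Slot 5 ($113), but forcing Iris→Slot 5 and reassigning the rest optimally gives only $664 — worse by 7.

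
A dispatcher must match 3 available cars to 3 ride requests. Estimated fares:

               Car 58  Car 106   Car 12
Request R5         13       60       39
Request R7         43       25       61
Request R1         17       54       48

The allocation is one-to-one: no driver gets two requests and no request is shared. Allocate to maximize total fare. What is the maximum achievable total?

Max total: $151

Treat this as an assignment problem: match each driver to one request.
Optimal: Car 58→Request R7 ($43), Car 106→Request R5 ($60), Car 12→Request R1 ($48) — total 43+60+48 = $151.
Column-greedy (each request in turn goes to its best remaining driver) gives $138, worse by 13.
Next-best assignment: Car 58→Request R1, Car 106→Request R5, Car 12→Request R7 = $138.
Swapping Car 106↔Car 58 (Car 106→Request R7 $25, Car 58→Request R5 $13) loses 65.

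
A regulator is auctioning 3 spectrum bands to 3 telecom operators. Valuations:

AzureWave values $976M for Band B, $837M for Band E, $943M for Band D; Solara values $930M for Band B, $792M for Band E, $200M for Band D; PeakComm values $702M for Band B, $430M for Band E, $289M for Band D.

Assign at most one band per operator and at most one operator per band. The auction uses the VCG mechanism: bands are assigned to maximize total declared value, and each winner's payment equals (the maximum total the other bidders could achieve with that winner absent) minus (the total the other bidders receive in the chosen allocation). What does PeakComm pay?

Efficient allocation: AzureWave→Band D ($943M), Solara→Band E ($792M), PeakComm→Band B ($702M); total welfare W = $2437M.
PeakComm receives Band B at value $702M, so the others get W − 702 = $1735M.
Without PeakComm: best allocation of the remaining 2 bidders over all 3 bands is AzureWave→Band D ($943M), Solara→Band B ($930M), total $1873M.
VCG payment = (others' best without PeakComm) − (others' welfare with PeakComm) = 1873 − 1735 = $138M.

PeakComm pays $138M.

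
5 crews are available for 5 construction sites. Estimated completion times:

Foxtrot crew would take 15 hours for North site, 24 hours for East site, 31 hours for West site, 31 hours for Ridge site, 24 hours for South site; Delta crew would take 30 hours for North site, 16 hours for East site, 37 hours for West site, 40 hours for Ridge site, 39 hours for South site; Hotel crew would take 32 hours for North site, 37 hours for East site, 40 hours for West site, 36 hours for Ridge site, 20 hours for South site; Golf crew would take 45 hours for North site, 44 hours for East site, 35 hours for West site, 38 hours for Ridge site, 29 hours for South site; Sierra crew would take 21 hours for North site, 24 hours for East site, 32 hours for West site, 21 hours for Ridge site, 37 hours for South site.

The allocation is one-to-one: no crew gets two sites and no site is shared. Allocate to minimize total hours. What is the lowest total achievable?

Min total: 107 hours

Treat this as an assignment problem: match each crew to one site.
Optimal: Foxtrot crew→North site (15 hours), Delta crew→East site (16 hours), Hotel crew→South site (20 hours), Golf crew→West site (35 hours), Sierra crew→Ridge site (21 hours) — total 15+16+20+35+21 = 107 hours.
Column-greedy (each site in turn goes to its cheapest remaining crew) gives 128 hours, worse by 21.
Swapping Golf crew↔Delta crew (Golf crew→East site 44 hours, Delta crew→West site 37 hours) adds 30.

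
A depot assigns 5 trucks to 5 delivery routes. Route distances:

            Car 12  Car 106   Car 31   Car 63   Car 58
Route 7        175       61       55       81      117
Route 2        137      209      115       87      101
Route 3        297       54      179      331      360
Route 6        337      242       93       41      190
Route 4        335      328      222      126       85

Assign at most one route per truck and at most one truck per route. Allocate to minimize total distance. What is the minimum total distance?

Optimal: Car 12→Route 2 (137 km), Car 106→Route 3 (54 km), Car 31→Route 7 (55 km), Car 63→Route 6 (41 km), Car 58→Route 4 (85 km) — total 137+54+55+41+85 = 372 km.
No other one-to-one assignment undercuts 372 km.

Minimum total: 372 km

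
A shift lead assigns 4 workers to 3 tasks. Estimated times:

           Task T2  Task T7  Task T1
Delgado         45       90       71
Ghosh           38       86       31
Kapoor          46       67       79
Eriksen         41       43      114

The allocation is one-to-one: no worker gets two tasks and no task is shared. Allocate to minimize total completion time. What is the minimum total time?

Min total: 119 min

Optimal: Delgado→Task T2 (45 min), Eriksen→Task T7 (43 min), Ghosh→Task T1 (31 min) — total 45+43+31 = 119 min.
Row-greedy (each worker in turn takes its cheapest remaining task) gives 143 min, worse by 24.
Next-best assignment: Kapoor→Task T2, Eriksen→Task T7, Ghosh→Task T1 = 120 min.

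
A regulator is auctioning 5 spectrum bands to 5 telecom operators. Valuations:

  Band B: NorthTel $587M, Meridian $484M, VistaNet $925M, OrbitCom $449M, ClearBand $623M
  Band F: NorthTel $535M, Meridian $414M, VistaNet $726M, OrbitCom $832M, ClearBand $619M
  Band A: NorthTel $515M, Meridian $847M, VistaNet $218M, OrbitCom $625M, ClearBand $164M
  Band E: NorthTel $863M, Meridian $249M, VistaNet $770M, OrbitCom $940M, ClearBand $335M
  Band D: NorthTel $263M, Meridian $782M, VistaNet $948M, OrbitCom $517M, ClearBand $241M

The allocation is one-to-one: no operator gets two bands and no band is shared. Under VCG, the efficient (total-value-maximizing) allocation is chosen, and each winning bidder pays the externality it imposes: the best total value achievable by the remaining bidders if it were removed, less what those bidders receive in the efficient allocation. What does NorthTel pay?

NorthTel pays $108M.

Efficient allocation: NorthTel→Band E ($863M), Meridian→Band A ($847M), VistaNet→Band D ($948M), OrbitCom→Band F ($832M), ClearBand→Band B ($623M); total welfare W = $4113M.
NorthTel receives Band E at value $863M, so the others get W − 863 = $3250M.
Without NorthTel: best allocation of the remaining 4 bidders over all 5 bands is Meridian→Band A ($847M), VistaNet→Band D ($948M), OrbitCom→Band E ($940M), ClearBand→Band B ($623M), total $3358M.
VCG payment = (others' best without NorthTel) − (others' welfare with NorthTel) = 3358 − 3250 = $108M.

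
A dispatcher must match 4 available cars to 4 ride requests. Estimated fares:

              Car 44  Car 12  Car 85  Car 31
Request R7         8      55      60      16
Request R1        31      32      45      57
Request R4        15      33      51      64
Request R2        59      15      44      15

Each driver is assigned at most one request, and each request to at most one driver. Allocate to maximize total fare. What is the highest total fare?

Maximum total: $223

Optimal: Car 44→Request R2 ($59), Car 12→Request R7 ($55), Car 85→Request R1 ($45), Car 31→Request R4 ($64) — total 59+55+45+64 = $223.
Column-greedy (each request in turn goes to its best remaining driver) gives $209, worse by 14.
Swapping Car 85↔Car 31 (Car 85→Request R4 $51, Car 31→Request R1 $57) loses 1.
Every other assignment is strictly worse.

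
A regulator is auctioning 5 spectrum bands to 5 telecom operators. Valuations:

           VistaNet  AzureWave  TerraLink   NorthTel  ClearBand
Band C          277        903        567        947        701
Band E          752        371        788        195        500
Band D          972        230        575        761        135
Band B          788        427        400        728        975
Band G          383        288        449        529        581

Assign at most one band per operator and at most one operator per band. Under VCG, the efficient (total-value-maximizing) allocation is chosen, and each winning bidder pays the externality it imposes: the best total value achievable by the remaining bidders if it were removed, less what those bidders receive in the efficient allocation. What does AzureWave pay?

AzureWave pays $418M.

Efficient allocation: VistaNet→Band D ($972M), AzureWave→Band C ($903M), TerraLink→Band E ($788M), NorthTel→Band G ($529M), ClearBand→Band B ($975M); total welfare W = $4167M.
AzureWave receives Band C at value $903M, so the others get W − 903 = $3264M.
Without AzureWave: best allocation of the remaining 4 bidders over all 5 bands is VistaNet→Band D ($972M), TerraLink→Band E ($788M), NorthTel→Band C ($947M), ClearBand→Band B ($975M), total $3682M.
VCG payment = (others' best without AzureWave) − (others' welfare with AzureWave) = 3682 − 3264 = $418M.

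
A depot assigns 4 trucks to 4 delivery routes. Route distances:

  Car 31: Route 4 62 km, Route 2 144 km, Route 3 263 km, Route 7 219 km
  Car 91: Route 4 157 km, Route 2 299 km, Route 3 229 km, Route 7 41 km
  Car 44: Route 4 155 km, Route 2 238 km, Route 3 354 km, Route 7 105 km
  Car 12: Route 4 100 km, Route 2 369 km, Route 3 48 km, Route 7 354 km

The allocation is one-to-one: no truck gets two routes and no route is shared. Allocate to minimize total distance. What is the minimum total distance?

Min total: 388 km

Optimal: Car 31→Route 2 (144 km), Car 91→Route 7 (41 km), Car 44→Route 4 (155 km), Car 12→Route 3 (48 km) — total 144+41+155+48 = 388 km.
Row-greedy (each truck in turn takes its cheapest remaining route) gives 389 km, worse by 1.
Next-best assignment: Car 31→Route 4, Car 91→Route 7, Car 44→Route 2, Car 12→Route 3 = 389 km.
Swapping Car 12↔Car 31 (Car 12→Route 2 369 km, Car 31→Route 3 263 km) adds 440.
No other one-to-one assignment undercuts 388 km.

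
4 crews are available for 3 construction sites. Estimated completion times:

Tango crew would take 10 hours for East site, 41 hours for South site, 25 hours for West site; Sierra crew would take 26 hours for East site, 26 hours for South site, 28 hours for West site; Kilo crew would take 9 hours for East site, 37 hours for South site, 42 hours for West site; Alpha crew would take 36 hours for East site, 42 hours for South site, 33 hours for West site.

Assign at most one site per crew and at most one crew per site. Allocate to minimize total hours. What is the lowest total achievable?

Optimal: Kilo crew→East site (9 hours), Sierra crew→South site (26 hours), Tango crew→West site (25 hours) — total 9+26+25 = 60 hours.
Row-greedy (each crew in turn takes its cheapest remaining site) gives 78 hours, worse by 18.

Minimum total: 60 hours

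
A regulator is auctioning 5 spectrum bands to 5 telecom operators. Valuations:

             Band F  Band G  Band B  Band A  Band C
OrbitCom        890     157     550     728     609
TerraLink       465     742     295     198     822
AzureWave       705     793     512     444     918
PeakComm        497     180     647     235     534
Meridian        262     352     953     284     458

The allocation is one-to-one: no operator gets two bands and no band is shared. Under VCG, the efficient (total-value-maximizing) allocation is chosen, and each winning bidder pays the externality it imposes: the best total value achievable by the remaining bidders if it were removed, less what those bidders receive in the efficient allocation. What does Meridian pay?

Meridian pays $312M.

Efficient allocation: OrbitCom→Band A ($728M), TerraLink→Band G ($742M), AzureWave→Band C ($918M), PeakComm→Band F ($497M), Meridian→Band B ($953M); total welfare W = $3838M.
Meridian receives Band B at value $953M, so the others get W − 953 = $2885M.
Without Meridian: best allocation of the remaining 4 bidders over all 5 bands is OrbitCom→Band F ($890M), TerraLink→Band G ($742M), AzureWave→Band C ($918M), PeakComm→Band B ($647M), total $3197M.
VCG payment = (others' best without Meridian) − (others' welfare with Meridian) = 3197 − 2885 = $312M.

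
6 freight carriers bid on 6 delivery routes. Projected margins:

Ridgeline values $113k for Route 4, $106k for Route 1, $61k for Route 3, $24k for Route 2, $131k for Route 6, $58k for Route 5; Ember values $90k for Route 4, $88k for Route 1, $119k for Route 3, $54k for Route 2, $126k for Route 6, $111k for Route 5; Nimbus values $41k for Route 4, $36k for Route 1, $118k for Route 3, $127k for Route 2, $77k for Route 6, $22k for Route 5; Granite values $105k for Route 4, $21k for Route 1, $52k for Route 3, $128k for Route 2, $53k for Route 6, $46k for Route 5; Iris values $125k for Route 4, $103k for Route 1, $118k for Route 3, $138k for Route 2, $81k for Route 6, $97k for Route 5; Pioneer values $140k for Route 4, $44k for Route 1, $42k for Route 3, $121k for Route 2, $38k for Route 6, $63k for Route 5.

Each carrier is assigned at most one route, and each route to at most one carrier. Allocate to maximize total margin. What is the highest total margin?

Treat this as an assignment problem: match each carrier to one route.
Optimal: Ridgeline→Route 6 ($131k), Ember→Route 5 ($111k), Nimbus→Route 3 ($118k), Granite→Route 2 ($128k), Iris→Route 1 ($103k), Pioneer→Route 4 ($140k) — total 131+111+118+128+103+140 = $731k.
Max-entry greedy (repeatedly take the single best remaining cell) gives $610k, worse by 121.
Next-best assignment: Ridgeline→Route 1, Ember→Route 6, Nimbus→Route 3, Granite→Route 2, Iris→Route 5, Pioneer→Route 4 = $715k.
Swapping Ridgeline↔Nimbus (Ridgeline→Route 3 $61k, Nimbus→Route 6 $77k) loses 111.

Max total: $731k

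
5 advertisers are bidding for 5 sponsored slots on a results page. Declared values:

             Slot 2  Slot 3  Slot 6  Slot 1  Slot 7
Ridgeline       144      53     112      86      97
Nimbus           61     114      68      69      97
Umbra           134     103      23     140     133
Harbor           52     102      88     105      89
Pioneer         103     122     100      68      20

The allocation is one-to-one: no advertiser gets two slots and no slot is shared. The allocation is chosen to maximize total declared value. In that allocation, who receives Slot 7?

Umbra receives Slot 7.

Treat this as an assignment problem: match each advertiser to one slot.
Optimal: Ridgeline→Slot 2 ($144), Nimbus→Slot 3 ($114), Umbra→Slot 7 ($133), Harbor→Slot 1 ($105), Pioneer→Slot 6 ($100) — total 144+114+133+105+100 = $596.
Max-entry greedy (repeatedly take the single best remaining cell) gives $591, worse by 5.
Umbra's own top slot is Slot 1 ($140), but forcing Umbra→Slot 1 and reassigning the rest optimally gives only $591 — worse by 5.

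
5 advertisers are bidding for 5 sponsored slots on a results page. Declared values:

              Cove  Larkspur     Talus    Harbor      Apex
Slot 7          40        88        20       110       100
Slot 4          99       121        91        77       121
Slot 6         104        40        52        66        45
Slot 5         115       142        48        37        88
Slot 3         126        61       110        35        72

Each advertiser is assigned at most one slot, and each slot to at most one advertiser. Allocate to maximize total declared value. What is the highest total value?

Max total: $587

This is a one-to-one assignment (maximum-weight bipartite matching).
Optimal: Cove→Slot 6 ($104), Larkspur→Slot 5 ($142), Talus→Slot 3 ($110), Harbor→Slot 7 ($110), Apex→Slot 4 ($121) — total 104+142+110+110+121 = $587.
Column-greedy (each slot in turn goes to its best remaining advertiser) gives $533, worse by 54.
Swapping Apex↔Talus (Apex→Slot 3 $72, Talus→Slot 4 $91) loses 68.
No other one-to-one assignment exceeds $587.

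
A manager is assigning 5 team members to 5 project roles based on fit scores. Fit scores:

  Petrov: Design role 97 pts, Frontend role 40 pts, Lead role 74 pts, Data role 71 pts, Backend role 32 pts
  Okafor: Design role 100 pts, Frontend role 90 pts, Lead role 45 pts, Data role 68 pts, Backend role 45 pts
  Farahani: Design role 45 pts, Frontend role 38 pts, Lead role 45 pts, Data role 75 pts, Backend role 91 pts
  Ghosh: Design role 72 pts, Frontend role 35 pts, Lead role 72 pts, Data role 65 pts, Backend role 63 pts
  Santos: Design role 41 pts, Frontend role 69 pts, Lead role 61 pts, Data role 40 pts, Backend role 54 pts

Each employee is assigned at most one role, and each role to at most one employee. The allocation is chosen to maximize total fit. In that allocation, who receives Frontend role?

Optimal: Petrov→Design role (97 pts), Okafor→Frontend role (90 pts), Farahani→Backend role (91 pts), Ghosh→Data role (65 pts), Santos→Lead role (61 pts) — total 97+90+91+65+61 = 404 pts.
Column-greedy (each role in turn goes to its best remaining employee) gives 381 pts, worse by 23.
Okafor's own top role is Design role (100 pts), but forcing Okafor→Design role and reassigning the rest optimally gives only 403 pts — worse by 1.

Okafor receives Frontend role.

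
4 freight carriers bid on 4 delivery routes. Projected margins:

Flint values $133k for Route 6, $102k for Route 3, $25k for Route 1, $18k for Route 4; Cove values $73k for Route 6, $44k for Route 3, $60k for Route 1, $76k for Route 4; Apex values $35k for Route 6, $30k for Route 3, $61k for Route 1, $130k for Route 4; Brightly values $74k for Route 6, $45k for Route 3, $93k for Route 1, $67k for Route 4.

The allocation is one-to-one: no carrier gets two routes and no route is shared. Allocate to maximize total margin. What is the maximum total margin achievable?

Max total: $400k

Optimal: Flint→Route 6 ($133k), Cove→Route 3 ($44k), Apex→Route 4 ($130k), Brightly→Route 1 ($93k) — total 133+44+130+93 = $400k.
Column-greedy (each route in turn goes to its best remaining carrier) gives $315k, worse by 85.
Swapping Brightly↔Flint (Brightly→Route 6 $74k, Flint→Route 1 $25k) loses 127.
No other one-to-one assignment exceeds $400k.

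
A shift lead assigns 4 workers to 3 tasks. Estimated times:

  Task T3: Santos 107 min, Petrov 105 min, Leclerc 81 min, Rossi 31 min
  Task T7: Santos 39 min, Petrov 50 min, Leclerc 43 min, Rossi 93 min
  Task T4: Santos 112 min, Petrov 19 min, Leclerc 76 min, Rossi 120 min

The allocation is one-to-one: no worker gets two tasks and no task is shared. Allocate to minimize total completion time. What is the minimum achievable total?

Optimal: Rossi→Task T3 (31 min), Santos→Task T7 (39 min), Petrov→Task T4 (19 min) — total 31+39+19 = 89 min.
Row-greedy (each worker in turn takes its cheapest remaining task) gives 139 min, worse by 50.
Swapping Petrov↔Rossi (Petrov→Task T3 105 min, Rossi→Task T4 120 min) adds 175.
No other one-to-one assignment undercuts 89 min.

Min total: 89 min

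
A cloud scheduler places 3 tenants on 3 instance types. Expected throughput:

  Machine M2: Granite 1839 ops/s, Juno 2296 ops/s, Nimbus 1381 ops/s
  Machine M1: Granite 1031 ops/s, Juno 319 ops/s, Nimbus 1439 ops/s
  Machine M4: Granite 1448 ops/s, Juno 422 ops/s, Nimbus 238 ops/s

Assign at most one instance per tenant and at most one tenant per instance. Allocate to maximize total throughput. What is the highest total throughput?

Maximum total: 5183 ops/s

Optimal: Granite→Machine M4 (1448 ops/s), Juno→Machine M2 (2296 ops/s), Nimbus→Machine M1 (1439 ops/s) — total 1448+2296+1439 = 5183 ops/s.
Row-greedy (each tenant in turn takes its best remaining instance) gives 3700 ops/s, worse by 1483.
Next-best assignment: Granite→Machine M2, Juno→Machine M4, Nimbus→Machine M1 = 3700 ops/s.
Swapping Juno↔Nimbus (Juno→Machine M1 319 ops/s, Nimbus→Machine M2 1381 ops/s) loses 2035.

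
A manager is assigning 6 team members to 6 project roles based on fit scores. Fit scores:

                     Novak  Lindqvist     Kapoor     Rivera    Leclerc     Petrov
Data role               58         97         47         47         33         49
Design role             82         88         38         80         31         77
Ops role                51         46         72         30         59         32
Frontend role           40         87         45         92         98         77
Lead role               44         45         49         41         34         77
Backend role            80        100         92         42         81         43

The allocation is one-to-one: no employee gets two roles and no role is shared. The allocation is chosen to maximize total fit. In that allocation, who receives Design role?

This is a one-to-one assignment (maximum-weight bipartite matching).
Optimal: Novak→Backend role (80 pts), Lindqvist→Data role (97 pts), Kapoor→Ops role (72 pts), Rivera→Design role (80 pts), Leclerc→Frontend role (98 pts), Petrov→Lead role (77 pts) — total 80+97+72+80+98+77 = 504 pts.
Column-greedy (each role in turn goes to its best remaining employee) gives 468 pts, worse by 36.
Next-best assignment: Novak→Design role, Lindqvist→Data role, Kapoor→Ops role, Rivera→Frontend role, Leclerc→Backend role, Petrov→Lead role = 501 pts.
Swapping Petrov↔Kapoor (Petrov→Ops role 32 pts, Kapoor→Lead role 49 pts) loses 68.
Rivera's own top role is Frontend role (92 pts), but forcing Rivera→Frontend role and reassigning the rest optimally gives only 501 pts — worse by 3.

Rivera receives Design role.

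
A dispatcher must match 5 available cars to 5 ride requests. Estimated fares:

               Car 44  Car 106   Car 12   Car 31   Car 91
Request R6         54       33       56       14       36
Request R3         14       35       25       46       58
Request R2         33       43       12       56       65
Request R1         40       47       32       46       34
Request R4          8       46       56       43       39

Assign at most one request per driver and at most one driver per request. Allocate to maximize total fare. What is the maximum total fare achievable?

Max total: $271

Optimal: Car 44→Request R6 ($54), Car 106→Request R1 ($47), Car 12→Request R4 ($56), Car 31→Request R2 ($56), Car 91→Request R3 ($58) — total 54+47+56+56+58 = $271.
Column-greedy (each request in turn goes to its best remaining driver) gives $225, worse by 46.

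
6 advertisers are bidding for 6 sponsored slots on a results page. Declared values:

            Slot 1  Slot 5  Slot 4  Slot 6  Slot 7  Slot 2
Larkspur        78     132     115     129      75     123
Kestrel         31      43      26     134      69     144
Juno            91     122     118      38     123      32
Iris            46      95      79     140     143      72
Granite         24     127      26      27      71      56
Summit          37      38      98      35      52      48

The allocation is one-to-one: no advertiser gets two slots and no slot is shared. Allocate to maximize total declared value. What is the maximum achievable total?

Max total: $732

Optimal: Larkspur→Slot 6 ($129), Kestrel→Slot 2 ($144), Juno→Slot 1 ($91), Iris→Slot 7 ($143), Granite→Slot 5 ($127), Summit→Slot 4 ($98) — total 129+144+91+143+127+98 = $732.
Next-best assignment: Larkspur→Slot 2, Kestrel→Slot 6, Juno→Slot 1, Iris→Slot 7, Granite→Slot 5, Summit→Slot 4 = $716.
Checked against all permutations: $732 is optimal.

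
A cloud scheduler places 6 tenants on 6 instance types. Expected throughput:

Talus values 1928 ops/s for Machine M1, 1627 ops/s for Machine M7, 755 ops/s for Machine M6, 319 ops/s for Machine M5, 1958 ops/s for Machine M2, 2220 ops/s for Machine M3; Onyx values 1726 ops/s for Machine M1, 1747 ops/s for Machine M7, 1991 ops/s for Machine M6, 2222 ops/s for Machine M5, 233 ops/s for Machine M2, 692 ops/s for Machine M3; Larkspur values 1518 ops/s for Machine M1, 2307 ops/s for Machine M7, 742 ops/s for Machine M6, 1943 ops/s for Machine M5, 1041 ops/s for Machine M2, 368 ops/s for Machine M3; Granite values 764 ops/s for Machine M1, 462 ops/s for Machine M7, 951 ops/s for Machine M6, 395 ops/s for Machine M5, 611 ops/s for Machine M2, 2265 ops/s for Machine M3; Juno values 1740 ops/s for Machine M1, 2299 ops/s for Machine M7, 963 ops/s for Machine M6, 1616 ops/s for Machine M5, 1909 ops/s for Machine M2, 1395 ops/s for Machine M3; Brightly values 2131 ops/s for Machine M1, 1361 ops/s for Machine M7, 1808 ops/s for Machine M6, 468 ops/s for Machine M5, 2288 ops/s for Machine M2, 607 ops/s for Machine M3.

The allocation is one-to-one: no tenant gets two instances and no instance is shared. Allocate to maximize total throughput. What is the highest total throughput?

Max total: 12714 ops/s

Optimal: Talus→Machine M1 (1928 ops/s), Onyx→Machine M6 (1991 ops/s), Larkspur→Machine M5 (1943 ops/s), Granite→Machine M3 (2265 ops/s), Juno→Machine M7 (2299 ops/s), Brightly→Machine M2 (2288 ops/s) — total 1928+1991+1943+2265+2299+2288 = 12714 ops/s.
Max-entry greedy (repeatedly take the single best remaining cell) gives 11973 ops/s, worse by 741.
Next-best assignment: Talus→Machine M2, Onyx→Machine M6, Larkspur→Machine M5, Granite→Machine M3, Juno→Machine M7, Brightly→Machine M1 = 12587 ops/s.
Every other assignment is strictly worse.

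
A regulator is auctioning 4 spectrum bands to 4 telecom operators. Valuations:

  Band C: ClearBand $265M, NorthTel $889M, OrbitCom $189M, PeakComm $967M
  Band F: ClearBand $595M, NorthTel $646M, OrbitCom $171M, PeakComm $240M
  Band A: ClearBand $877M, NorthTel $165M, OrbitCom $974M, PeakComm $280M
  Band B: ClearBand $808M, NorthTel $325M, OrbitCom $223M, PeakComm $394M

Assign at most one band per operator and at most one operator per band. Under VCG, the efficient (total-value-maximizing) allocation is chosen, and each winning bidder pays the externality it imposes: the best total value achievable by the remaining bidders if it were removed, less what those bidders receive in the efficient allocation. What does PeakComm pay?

PeakComm pays $243M.

Efficient allocation: ClearBand→Band B ($808M), NorthTel→Band F ($646M), OrbitCom→Band A ($974M), PeakComm→Band C ($967M); total welfare W = $3395M.
PeakComm receives Band C at value $967M, so the others get W − 967 = $2428M.
Without PeakComm: best allocation of the remaining 3 bidders over all 4 bands is ClearBand→Band B ($808M), NorthTel→Band C ($889M), OrbitCom→Band A ($974M), total $2671M.
VCG payment = (others' best without PeakComm) − (others' welfare with PeakComm) = 2671 − 2428 = $243M.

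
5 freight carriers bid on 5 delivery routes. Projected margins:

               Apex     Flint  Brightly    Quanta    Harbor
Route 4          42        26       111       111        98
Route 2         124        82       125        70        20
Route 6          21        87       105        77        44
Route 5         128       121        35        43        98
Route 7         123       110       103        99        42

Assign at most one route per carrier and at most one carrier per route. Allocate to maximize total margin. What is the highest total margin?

Max total: $548k

Optimal: Apex→Route 2 ($124k), Flint→Route 7 ($110k), Brightly→Route 6 ($105k), Quanta→Route 4 ($111k), Harbor→Route 5 ($98k) — total 124+110+105+111+98 = $548k.
Column-greedy (each route in turn goes to its best remaining carrier) gives $519k, worse by 29.
Swapping Brightly↔Harbor (Brightly→Route 5 $35k, Harbor→Route 6 $44k) loses 124.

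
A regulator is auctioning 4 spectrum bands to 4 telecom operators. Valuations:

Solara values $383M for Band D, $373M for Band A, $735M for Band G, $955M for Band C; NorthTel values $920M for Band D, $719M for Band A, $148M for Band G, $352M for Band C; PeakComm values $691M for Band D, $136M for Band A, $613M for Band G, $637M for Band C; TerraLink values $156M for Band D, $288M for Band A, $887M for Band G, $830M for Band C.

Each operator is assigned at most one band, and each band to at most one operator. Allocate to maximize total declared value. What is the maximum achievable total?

Optimal: Solara→Band C ($955M), NorthTel→Band A ($719M), PeakComm→Band D ($691M), TerraLink→Band G ($887M) — total 955+719+691+887 = $3252M.
Next-best assignment: Solara→Band G, NorthTel→Band A, PeakComm→Band D, TerraLink→Band C = $2975M.
Swapping Solara↔NorthTel (Solara→Band A $373M, NorthTel→Band C $352M) loses 949.

Maximum total: $3252M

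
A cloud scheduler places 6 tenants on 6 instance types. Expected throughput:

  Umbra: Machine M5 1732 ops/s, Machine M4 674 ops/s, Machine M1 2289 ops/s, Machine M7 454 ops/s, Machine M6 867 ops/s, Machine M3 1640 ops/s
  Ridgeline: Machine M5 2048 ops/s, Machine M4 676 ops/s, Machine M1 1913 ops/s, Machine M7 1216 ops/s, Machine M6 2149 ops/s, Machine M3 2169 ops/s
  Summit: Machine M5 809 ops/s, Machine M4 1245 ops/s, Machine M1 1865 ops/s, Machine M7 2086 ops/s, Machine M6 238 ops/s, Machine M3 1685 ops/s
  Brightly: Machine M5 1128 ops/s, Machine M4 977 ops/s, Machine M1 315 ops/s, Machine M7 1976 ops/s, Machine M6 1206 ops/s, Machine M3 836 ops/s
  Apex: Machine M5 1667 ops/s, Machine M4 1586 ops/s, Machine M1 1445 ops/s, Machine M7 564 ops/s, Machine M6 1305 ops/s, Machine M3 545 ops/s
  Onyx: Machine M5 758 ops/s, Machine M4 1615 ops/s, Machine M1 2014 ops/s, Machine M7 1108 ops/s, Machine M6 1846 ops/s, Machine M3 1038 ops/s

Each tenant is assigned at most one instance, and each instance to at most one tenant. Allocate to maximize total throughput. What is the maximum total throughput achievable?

This is the linear assignment problem.
Optimal: Umbra→Machine M1 (2289 ops/s), Ridgeline→Machine M5 (2048 ops/s), Summit→Machine M3 (1685 ops/s), Brightly→Machine M7 (1976 ops/s), Apex→Machine M4 (1586 ops/s), Onyx→Machine M6 (1846 ops/s) — total 2289+2048+1685+1976+1586+1846 = 11430 ops/s.
Row-greedy (each tenant in turn takes its best remaining instance) gives 11032 ops/s, worse by 398.
Checked against all permutations: 11430 ops/s is optimal.

Max total: 11430 ops/s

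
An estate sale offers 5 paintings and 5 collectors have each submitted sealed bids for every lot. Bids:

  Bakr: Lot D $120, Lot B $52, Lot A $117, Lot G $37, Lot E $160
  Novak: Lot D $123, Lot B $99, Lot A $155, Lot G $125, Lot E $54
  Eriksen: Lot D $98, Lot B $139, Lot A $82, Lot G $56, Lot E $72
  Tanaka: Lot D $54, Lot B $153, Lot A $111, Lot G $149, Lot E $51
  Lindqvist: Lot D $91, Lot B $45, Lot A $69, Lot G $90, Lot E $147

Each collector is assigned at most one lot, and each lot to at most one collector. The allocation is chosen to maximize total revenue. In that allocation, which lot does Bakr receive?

Bakr receives Lot D.

This is a one-to-one assignment (maximum-weight bipartite matching).
Optimal: Bakr→Lot D ($120), Novak→Lot A ($155), Eriksen→Lot B ($139), Tanaka→Lot G ($149), Lindqvist→Lot E ($147) — total 120+155+139+149+147 = $710.
Row-greedy (each collector in turn takes its best remaining lot) gives $694, worse by 16.
Next-best assignment: Bakr→Lot E, Novak→Lot A, Eriksen→Lot B, Tanaka→Lot G, Lindqvist→Lot D = $694.
Every other assignment is strictly worse.
Bakr's own top lot is Lot E ($160), but forcing Bakr→Lot E and reassigning the rest optimally gives only $694 — worse by 16.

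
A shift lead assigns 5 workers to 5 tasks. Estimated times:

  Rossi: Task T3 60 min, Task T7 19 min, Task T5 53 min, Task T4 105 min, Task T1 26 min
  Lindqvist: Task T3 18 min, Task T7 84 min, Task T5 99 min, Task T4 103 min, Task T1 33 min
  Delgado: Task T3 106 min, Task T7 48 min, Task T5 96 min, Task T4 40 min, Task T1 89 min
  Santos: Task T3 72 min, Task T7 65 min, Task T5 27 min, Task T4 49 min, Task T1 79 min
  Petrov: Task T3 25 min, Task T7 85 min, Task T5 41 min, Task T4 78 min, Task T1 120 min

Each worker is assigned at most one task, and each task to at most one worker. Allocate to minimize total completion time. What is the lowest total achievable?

Min total: 144 min

Optimal: Rossi→Task T7 (19 min), Lindqvist→Task T1 (33 min), Delgado→Task T4 (40 min), Santos→Task T5 (27 min), Petrov→Task T3 (25 min) — total 19+33+40+27+25 = 144 min.
Column-greedy (each task in turn goes to its cheapest remaining worker) gives 224 min, worse by 80.
Next-best assignment: Rossi→Task T1, Lindqvist→Task T3, Delgado→Task T7, Santos→Task T4, Petrov→Task T5 = 182 min.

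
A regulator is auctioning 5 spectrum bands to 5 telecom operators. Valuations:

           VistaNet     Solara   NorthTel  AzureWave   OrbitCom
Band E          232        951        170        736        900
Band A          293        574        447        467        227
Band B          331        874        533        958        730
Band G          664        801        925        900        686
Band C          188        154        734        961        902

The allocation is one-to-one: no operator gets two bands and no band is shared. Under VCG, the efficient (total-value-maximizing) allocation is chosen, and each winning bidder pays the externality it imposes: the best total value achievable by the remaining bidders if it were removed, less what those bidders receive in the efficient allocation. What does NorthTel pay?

Efficient allocation: VistaNet→Band A ($293M), Solara→Band E ($951M), NorthTel→Band G ($925M), AzureWave→Band B ($958M), OrbitCom→Band C ($902M); total welfare W = $4029M.
NorthTel receives Band G at value $925M, so the others get W − 925 = $3104M.
Without NorthTel: best allocation of the remaining 4 bidders over all 5 bands is VistaNet→Band G ($664M), Solara→Band E ($951M), AzureWave→Band B ($958M), OrbitCom→Band C ($902M), total $3475M.
VCG payment = (others' best without NorthTel) − (others' welfare with NorthTel) = 3475 − 3104 = $371M.

NorthTel pays $371M.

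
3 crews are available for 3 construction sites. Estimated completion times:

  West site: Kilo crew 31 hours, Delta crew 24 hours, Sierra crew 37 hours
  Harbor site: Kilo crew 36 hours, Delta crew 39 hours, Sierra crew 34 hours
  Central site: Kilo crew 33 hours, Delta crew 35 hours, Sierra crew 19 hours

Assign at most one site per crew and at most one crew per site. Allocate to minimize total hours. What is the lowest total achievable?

Minimum total: 79 hours

Optimal: Kilo crew→Harbor site (36 hours), Delta crew→West site (24 hours), Sierra crew→Central site (19 hours) — total 36+24+19 = 79 hours.
Next-best assignment: Kilo crew→West site, Delta crew→Harbor site, Sierra crew→Central site = 89 hours.
No other one-to-one assignment undercuts 79 hours.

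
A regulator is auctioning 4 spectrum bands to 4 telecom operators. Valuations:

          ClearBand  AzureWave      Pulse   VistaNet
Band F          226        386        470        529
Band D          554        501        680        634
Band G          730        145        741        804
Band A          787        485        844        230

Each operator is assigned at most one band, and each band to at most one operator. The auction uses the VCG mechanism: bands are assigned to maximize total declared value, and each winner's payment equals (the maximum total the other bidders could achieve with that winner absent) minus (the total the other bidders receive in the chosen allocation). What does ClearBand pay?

ClearBand pays $279M.

Efficient allocation: ClearBand→Band A ($787M), AzureWave→Band F ($386M), Pulse→Band D ($680M), VistaNet→Band G ($804M); total welfare W = $2657M.
ClearBand receives Band A at value $787M, so the others get W − 787 = $1870M.
Without ClearBand: best allocation of the remaining 3 bidders over all 4 bands is AzureWave→Band D ($501M), Pulse→Band A ($844M), VistaNet→Band G ($804M), total $2149M.
VCG payment = (others' best without ClearBand) − (others' welfare with ClearBand) = 2149 − 1870 = $279M.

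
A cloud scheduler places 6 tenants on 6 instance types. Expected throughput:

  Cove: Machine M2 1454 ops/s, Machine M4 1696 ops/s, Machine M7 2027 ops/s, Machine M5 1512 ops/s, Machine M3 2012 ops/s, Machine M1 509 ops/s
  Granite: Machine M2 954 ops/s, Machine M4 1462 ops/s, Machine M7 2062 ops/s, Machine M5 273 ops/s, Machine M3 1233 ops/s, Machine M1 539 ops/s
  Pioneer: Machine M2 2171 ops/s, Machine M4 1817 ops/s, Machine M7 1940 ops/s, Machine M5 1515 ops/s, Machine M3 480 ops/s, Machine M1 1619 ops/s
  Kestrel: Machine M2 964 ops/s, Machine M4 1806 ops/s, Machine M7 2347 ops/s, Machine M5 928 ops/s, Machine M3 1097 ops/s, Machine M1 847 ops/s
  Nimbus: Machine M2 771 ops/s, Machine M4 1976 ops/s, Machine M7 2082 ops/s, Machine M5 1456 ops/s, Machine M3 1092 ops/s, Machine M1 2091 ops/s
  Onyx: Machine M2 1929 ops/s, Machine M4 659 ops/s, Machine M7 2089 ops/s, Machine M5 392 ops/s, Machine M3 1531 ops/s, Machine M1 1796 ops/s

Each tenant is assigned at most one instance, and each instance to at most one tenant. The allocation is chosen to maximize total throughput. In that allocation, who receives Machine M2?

Onyx receives Machine M2.

Optimal: Cove→Machine M3 (2012 ops/s), Granite→Machine M7 (2062 ops/s), Pioneer→Machine M5 (1515 ops/s), Kestrel→Machine M4 (1806 ops/s), Nimbus→Machine M1 (2091 ops/s), Onyx→Machine M2 (1929 ops/s) — total 2012+2062+1515+1806+2091+1929 = 11415 ops/s.
Row-greedy (each tenant in turn takes its best remaining instance) gives 9240 ops/s, worse by 2175.
Next-best assignment: Cove→Machine M3, Granite→Machine M4, Pioneer→Machine M5, Kestrel→Machine M7, Nimbus→Machine M1, Onyx→Machine M2 = 11356 ops/s.
Swapping Granite↔Nimbus (Granite→Machine M1 539 ops/s, Nimbus→Machine M7 2082 ops/s) loses 1532.
Onyx's own top instance is Machine M7 (2089 ops/s), but forcing Onyx→Machine M7 and reassigning the rest optimally gives only 10902 ops/s — worse by 513.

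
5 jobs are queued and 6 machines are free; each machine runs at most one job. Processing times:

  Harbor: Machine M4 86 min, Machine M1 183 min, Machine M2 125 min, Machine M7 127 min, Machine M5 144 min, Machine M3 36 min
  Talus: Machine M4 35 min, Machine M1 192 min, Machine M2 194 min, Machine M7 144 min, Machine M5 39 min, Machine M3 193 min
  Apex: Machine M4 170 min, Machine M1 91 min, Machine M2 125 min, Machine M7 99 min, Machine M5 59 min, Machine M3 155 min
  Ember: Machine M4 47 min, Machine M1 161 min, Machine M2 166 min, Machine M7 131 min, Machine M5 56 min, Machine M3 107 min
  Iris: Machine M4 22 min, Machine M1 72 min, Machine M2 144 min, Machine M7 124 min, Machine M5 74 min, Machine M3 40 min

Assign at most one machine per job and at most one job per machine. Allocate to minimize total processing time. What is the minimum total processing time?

This is the linear assignment problem.
Optimal: Harbor→Machine M3 (36 min), Talus→Machine M5 (39 min), Apex→Machine M7 (99 min), Ember→Machine M4 (47 min), Iris→Machine M1 (72 min) — total 36+39+99+47+72 = 293 min.
Row-greedy (each job in turn takes its cheapest remaining machine) gives 333 min, worse by 40.

Minimum total: 293 min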